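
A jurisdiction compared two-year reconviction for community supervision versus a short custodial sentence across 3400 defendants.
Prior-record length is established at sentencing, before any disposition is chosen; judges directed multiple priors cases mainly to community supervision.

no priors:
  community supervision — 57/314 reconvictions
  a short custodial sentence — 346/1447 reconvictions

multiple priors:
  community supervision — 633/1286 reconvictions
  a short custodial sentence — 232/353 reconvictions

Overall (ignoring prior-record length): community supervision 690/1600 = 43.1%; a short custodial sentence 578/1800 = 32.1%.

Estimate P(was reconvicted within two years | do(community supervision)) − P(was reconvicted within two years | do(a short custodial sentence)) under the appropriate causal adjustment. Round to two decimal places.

Within every prior-record length level community supervision has the lower rate, yet pooled a short custodial sentence does — Simpson's reversal.
Prior-record length differs across dispositions for reasons unrelated to any effect of the disposition itself, and it separately predicts the outcome — a classic confounder. We must compare within prior-record length levels.
Adjusting over the population distribution of prior-record length: 0.518·(0.182−0.239) + 0.482·(0.492−0.657) = -0.109.

-0.11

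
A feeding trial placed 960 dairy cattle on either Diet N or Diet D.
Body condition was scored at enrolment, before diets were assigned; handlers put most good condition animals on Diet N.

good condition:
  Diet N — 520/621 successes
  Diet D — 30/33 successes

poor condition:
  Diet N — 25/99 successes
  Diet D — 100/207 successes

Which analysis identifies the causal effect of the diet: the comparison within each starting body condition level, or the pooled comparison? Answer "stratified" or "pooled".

stratified

Starting body condition satisfies the back-door criterion: it is not a descendant of the diet, and it blocks the spurious path from diet to outcome. Adjusting for it (i.e., using the within-starting body condition rates) gives the causal effect.
Within each level — good condition: 83.7% vs 90.9%; poor condition: 25.3% vs 48.3% — Diet D is higher every time.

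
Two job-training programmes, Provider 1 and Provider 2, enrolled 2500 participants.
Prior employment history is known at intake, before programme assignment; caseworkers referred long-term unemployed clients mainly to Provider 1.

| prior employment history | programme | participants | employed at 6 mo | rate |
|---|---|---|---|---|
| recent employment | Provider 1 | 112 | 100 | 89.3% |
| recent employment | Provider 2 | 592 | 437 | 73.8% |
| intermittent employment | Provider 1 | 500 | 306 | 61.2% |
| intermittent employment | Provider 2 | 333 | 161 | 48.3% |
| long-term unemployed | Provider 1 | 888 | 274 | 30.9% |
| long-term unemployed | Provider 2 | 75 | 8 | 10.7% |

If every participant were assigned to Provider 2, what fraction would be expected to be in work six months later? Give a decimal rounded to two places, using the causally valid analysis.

Nothing the programme does changes prior employment history; the imbalance is an allocation artefact. With prior employment history also predicting the outcome, the pooled figure is confounded, and the within-stratum comparison is the causal one.
Standardising Provider 2 to the population prior employment history mix: 0.282·437/592 + 0.333·161/333 + 0.385·8/75 = 0.410.

0.41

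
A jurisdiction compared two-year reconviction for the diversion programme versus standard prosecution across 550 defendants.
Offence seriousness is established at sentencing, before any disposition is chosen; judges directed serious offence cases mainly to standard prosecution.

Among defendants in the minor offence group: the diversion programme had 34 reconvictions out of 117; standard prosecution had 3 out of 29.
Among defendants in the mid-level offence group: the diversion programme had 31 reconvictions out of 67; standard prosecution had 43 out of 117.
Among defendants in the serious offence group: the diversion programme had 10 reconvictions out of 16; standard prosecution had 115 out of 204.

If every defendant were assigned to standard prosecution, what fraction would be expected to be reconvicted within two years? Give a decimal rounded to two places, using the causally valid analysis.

The stratified and pooled comparisons disagree (standard prosecution wins within each offence seriousness; the diversion programme wins overall), so the answer turns on the causal role of offence seriousness.
Offence seriousness differs across dispositions for reasons unrelated to any effect of the disposition itself, and it separately predicts the outcome — a classic confounder. We must compare within offence seriousness levels.
Standardising standard prosecution to the population offence seriousness mix: 0.265·3/29 + 0.335·43/117 + 0.400·115/204 = 0.376.

0.38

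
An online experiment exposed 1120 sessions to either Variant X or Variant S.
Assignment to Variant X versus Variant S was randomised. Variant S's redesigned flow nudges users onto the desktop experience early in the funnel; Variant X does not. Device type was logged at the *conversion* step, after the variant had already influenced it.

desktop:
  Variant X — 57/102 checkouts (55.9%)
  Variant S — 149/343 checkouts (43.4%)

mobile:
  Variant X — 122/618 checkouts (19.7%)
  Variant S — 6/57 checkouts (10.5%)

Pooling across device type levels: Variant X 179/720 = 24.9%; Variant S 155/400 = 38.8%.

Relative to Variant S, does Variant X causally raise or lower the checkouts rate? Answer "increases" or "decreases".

decreases

Variant X is higher inside every device type stratum but Variant S is higher in aggregate. Whether to stratify depends on how device type relates to the variant.
Because the variant influences device type, device type is a post-treatment mediator, not a confounder. Stratifying on it would bias the estimate; the causal effect is the crude pooled difference.
Pooled: Variant X 24.9% vs Variant S 38.8%; Variant S is higher overall.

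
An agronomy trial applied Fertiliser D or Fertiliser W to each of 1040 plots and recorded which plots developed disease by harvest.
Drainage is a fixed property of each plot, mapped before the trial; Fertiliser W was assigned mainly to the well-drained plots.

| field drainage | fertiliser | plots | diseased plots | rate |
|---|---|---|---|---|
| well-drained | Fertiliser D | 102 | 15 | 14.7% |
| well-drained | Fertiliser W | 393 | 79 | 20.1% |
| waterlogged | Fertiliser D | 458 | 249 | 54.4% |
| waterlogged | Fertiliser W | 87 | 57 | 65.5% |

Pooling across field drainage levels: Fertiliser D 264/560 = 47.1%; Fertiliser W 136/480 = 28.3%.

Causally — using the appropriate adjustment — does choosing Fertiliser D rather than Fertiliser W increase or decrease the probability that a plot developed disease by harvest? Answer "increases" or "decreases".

decreases

The imbalance in field drainage arose from how plots were allocated, not from anything the fertiliser did; and field drainage independently affects the outcome. The pooled gap is confounded — condition on field drainage.
Within each level — well-drained: 14.7% vs 20.1%; waterlogged: 54.4% vs 65.5% — Fertiliser D is lower every time.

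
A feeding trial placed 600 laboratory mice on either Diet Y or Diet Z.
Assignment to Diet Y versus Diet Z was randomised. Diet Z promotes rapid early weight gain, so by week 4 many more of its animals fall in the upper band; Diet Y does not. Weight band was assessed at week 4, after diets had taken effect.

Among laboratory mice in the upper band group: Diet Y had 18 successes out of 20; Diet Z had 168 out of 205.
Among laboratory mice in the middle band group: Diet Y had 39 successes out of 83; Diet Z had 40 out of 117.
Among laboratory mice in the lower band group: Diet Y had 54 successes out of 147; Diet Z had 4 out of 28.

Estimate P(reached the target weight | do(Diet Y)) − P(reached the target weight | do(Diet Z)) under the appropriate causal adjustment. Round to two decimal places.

Because the diet influences week-4 weight band, week-4 weight band is a post-treatment mediator, not a confounder. Stratifying on it would bias the estimate; the causal effect is the crude pooled difference.
The causal difference is the pooled difference: 0.444 − 0.606 = -0.162.

-0.16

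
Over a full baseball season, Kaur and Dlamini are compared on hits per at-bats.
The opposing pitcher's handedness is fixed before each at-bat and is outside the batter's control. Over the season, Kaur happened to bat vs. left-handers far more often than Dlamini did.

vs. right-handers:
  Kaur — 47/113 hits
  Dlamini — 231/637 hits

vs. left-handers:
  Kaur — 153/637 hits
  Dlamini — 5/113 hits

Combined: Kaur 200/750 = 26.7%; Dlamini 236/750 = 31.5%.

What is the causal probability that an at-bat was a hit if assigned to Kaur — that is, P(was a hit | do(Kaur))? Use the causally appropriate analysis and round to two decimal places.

Within every pitcher handedness level Kaur has the higher rate, yet pooled Dlamini does — Simpson's reversal.
Pitcher handedness differs across players for reasons unrelated to any effect of the player itself, and it separately predicts the outcome — a classic confounder. We must compare within pitcher handedness levels.
Standardising Kaur to the population pitcher handedness mix: 0.500·47/113 + 0.500·153/637 = 0.328.

0.33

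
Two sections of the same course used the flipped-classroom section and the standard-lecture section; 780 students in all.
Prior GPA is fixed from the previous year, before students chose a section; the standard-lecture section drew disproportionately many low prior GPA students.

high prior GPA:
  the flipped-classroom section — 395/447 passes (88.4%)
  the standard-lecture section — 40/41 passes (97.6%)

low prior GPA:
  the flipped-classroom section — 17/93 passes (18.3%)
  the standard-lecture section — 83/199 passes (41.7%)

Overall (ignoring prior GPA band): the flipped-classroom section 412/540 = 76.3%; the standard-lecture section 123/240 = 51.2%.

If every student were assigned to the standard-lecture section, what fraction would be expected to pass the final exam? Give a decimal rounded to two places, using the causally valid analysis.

Nothing the teaching method does changes prior GPA band; the imbalance is an allocation artefact. With prior GPA band also predicting the outcome, the pooled figure is confounded, and the within-stratum comparison is the causal one.
Standardising the standard-lecture section to the population prior GPA band mix: 0.626·40/41 + 0.374·83/199 = 0.767.

0.77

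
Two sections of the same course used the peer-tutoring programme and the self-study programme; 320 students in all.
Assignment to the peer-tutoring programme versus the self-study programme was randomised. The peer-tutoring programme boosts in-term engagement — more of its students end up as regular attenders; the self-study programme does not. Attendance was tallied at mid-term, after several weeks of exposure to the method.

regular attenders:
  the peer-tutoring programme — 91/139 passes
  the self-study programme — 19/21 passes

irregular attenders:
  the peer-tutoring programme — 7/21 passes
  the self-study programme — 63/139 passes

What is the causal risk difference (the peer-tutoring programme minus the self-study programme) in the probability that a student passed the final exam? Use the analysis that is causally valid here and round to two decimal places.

+0.10

Mid-term attendance lies on the pathway teaching method → mid-term attendance → outcome, so adjusting for it blocks the indirect effect. For the total causal effect of teaching method, use the unadjusted pooled rates.
The causal difference is the pooled difference: 0.613 − 0.512 = +0.100.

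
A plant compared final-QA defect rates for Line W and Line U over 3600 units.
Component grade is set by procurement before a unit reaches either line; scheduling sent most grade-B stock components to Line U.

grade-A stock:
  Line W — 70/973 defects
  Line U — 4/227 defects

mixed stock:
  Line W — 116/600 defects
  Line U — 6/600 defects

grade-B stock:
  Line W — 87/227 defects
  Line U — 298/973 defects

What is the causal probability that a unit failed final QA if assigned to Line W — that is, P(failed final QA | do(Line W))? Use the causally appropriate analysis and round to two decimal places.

0.22

Within every component grade level Line U has the lower rate, yet pooled Line W does — Simpson's reversal.
Component grade is set before the line has any effect — it is not caused by the line — and it independently drives the outcome. That makes it a confounder, so the causal comparison is within component grade levels.
Standardising Line W to the population component grade mix: 0.333·70/973 + 0.333·116/600 + 0.333·87/227 = 0.216.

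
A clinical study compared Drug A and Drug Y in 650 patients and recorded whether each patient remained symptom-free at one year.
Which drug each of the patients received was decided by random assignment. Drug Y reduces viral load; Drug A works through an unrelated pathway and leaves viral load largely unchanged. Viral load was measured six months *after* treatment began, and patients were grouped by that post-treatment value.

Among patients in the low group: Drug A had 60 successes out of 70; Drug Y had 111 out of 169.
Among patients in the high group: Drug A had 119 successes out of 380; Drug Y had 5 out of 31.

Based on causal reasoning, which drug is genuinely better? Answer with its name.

Drug Y

Because the drug influences viral load, viral load is a post-treatment mediator, not a confounder. Stratifying on it would bias the estimate; the causal effect is the crude pooled difference.
Pooled: Drug A 39.8% vs Drug Y 58.0%; Drug Y is higher overall.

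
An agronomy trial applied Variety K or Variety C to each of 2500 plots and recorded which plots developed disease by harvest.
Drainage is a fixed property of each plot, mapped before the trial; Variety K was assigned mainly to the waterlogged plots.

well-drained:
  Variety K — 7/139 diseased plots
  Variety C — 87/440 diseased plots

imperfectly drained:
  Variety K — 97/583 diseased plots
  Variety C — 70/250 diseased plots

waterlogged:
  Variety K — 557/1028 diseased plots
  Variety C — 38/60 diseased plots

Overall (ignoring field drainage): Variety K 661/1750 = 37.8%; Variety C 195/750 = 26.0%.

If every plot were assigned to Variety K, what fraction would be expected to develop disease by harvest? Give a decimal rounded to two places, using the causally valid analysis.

0.30

Here field drainage is a common cause — it drives both which variety a case falls under and the outcome. The crude comparison mixes populations; the stratum-specific rates are the causally relevant ones.
Standardising Variety K to the population field drainage mix: 0.232·7/139 + 0.333·97/583 + 0.435·557/1028 = 0.303.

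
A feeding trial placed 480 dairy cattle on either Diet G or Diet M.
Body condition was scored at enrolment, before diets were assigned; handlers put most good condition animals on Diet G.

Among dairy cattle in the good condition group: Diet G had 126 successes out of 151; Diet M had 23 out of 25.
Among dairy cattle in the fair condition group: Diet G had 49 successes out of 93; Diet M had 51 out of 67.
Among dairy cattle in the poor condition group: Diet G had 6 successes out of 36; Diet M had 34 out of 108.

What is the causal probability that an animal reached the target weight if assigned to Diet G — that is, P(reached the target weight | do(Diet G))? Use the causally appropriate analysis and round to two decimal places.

Nothing the diet does changes starting body condition; the imbalance is an allocation artefact. With starting body condition also predicting the outcome, the pooled figure is confounded, and the within-stratum comparison is the causal one.
Standardising Diet G to the population starting body condition mix: 0.367·126/151 + 0.333·49/93 + 0.300·6/36 = 0.532.

0.53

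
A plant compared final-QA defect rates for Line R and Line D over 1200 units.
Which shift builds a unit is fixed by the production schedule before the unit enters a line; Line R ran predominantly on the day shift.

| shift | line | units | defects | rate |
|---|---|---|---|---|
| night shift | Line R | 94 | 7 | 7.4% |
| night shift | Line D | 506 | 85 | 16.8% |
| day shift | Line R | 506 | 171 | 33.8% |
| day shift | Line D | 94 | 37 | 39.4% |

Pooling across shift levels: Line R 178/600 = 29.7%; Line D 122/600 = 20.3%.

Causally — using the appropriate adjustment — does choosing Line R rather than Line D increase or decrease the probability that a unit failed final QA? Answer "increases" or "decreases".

The imbalance in shift arose from how units were allocated, not from anything the line did; and shift independently affects the outcome. The pooled gap is confounded — condition on shift.
Within each level — night shift: 7.4% vs 16.8%; day shift: 33.8% vs 39.4% — Line R is lower every time.

decreases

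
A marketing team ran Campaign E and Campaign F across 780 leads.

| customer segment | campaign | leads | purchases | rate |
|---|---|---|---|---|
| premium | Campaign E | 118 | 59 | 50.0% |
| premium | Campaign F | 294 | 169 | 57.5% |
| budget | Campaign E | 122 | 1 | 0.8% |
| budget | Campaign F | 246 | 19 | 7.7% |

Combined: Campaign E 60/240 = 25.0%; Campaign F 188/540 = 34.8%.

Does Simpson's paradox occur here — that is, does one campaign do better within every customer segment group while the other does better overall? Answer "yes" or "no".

no

Within each customer segment level (premium 50.0% vs 57.5%; budget 0.8% vs 7.7%), Campaign F has the higher rate every time. Pooled: 25.0% vs 34.8% — Campaign F has the higher rate overall. They agree.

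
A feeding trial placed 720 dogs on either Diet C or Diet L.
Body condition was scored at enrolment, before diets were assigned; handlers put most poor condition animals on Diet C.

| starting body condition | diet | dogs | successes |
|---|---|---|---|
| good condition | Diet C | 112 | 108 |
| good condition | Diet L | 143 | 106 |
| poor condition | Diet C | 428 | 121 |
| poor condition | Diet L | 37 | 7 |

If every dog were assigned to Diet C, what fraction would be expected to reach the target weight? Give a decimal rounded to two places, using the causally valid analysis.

0.52

Starting body condition differs across diets for reasons unrelated to any effect of the diet itself, and it separately predicts the outcome — a classic confounder. We must compare within starting body condition levels.
Standardising Diet C to the population starting body condition mix: 0.354·108/112 + 0.646·121/428 = 0.524.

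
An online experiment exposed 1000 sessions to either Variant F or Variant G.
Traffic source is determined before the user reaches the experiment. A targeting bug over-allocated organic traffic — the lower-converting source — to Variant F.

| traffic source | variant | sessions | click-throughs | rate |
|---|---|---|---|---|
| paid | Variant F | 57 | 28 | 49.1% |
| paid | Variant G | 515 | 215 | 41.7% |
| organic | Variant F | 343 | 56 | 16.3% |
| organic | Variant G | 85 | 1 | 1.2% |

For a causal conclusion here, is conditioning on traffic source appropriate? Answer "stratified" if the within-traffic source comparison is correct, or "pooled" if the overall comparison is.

Here traffic source is a common cause — it drives both which variant a case falls under and the outcome. The crude comparison mixes populations; the stratum-specific rates are the causally relevant ones.
Within each level — paid: 49.1% vs 41.7%; organic: 16.3% vs 1.2% — Variant F is higher every time.

stratified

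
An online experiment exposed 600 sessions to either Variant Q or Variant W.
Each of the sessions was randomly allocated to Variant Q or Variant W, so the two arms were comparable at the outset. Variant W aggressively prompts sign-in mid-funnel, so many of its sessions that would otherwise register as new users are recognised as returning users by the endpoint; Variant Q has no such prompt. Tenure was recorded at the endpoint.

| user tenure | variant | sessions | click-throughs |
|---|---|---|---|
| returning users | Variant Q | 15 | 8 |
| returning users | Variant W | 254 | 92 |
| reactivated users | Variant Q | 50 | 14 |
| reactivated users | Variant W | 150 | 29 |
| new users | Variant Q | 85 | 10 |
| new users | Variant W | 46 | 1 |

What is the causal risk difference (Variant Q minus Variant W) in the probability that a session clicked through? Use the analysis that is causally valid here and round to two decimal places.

-0.06

Variant Q is higher inside every user tenure stratum but Variant W is higher in aggregate. Whether to stratify depends on how user tenure relates to the variant.
The distribution of user tenure is itself part of what the variant does — it is an intermediate outcome. Holding it fixed would remove that part of the effect; the total effect is the pooled difference.
The causal difference is the pooled difference: 0.213 − 0.271 = -0.058.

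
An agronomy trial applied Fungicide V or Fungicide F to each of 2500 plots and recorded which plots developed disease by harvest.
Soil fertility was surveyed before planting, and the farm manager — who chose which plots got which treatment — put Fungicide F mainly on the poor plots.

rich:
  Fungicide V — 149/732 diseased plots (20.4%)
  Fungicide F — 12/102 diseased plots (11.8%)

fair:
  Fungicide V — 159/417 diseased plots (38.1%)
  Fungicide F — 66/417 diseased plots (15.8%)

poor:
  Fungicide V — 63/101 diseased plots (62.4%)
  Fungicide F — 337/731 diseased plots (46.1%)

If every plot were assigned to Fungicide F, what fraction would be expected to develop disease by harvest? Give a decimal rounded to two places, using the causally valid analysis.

0.25

The soil fertility-specific comparison favours Fungicide F throughout, but the pooled figures favour Fungicide V. The question is whether to condition on soil fertility.
Soil fertility satisfies the back-door criterion: it is not a descendant of the fungicide, and it blocks the spurious path from fungicide to outcome. Adjusting for it (i.e., using the within-soil fertility rates) gives the causal effect.
Standardising Fungicide F to the population soil fertility mix: 0.334·12/102 + 0.334·66/417 + 0.333·337/731 = 0.245.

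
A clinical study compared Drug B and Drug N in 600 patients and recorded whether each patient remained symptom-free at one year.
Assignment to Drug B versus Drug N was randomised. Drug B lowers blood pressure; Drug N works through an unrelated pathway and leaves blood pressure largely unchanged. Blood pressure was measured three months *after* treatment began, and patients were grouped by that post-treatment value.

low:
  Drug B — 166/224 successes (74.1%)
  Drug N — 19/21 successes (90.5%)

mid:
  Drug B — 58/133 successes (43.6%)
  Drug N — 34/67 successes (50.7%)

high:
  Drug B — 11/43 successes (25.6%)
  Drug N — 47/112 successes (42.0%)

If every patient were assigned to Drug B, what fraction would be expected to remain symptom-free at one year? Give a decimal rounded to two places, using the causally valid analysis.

Blood pressure is recorded after the drug and is itself shifted by it — it sits on the causal path from drug to outcome. Conditioning on a mediator would strip out part of the effect we want; the pooled comparison gives the total causal effect.
So P(outcome | do(Drug B)) is just the pooled rate for Drug B: 235/400 = 0.588.

0.59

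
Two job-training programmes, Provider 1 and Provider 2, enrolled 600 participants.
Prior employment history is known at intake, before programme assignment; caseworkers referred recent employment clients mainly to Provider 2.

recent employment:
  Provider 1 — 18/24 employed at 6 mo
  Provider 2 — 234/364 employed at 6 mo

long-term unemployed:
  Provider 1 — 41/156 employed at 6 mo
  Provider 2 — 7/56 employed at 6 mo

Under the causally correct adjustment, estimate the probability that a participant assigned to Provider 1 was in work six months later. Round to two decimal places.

0.58

Nothing the programme does changes prior employment history; the imbalance is an allocation artefact. With prior employment history also predicting the outcome, the pooled figure is confounded, and the within-stratum comparison is the causal one.
Standardising Provider 1 to the population prior employment history mix: 0.647·18/24 + 0.353·41/156 = 0.578.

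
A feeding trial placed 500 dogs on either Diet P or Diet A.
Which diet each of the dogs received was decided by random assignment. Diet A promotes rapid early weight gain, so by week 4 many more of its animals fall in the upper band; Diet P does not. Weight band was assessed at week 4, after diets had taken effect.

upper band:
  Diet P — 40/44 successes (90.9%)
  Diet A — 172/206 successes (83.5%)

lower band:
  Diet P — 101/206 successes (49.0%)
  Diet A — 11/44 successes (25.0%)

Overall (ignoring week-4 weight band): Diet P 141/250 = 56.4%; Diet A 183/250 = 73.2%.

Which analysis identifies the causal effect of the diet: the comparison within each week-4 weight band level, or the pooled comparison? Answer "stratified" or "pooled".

The stratified and pooled comparisons disagree (Diet P wins within each week-4 weight band; Diet A wins overall), so the answer turns on the causal role of week-4 weight band.
Week-4 weight band lies on the pathway diet → week-4 weight band → outcome, so adjusting for it blocks the indirect effect. For the total causal effect of diet, use the unadjusted pooled rates.
Pooled: Diet P 56.4% vs Diet A 73.2%; Diet A is higher overall.

pooled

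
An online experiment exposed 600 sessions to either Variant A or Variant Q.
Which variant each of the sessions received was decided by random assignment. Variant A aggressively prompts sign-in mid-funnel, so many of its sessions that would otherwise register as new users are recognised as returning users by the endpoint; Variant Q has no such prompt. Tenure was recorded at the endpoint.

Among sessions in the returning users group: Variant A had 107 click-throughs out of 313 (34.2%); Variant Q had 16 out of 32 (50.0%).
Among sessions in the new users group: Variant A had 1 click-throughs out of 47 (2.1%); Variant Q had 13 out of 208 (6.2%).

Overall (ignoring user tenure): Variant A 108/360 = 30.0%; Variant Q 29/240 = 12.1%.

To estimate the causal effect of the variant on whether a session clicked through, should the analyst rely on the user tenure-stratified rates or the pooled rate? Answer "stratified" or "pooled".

pooled

Stratifying would compare variants among sessions the variants themselves sorted into user tenure groups — a form of selection on an intermediate. The unconditioned pooled rates give the total causal effect.
Pooled: Variant A 30.0% vs Variant Q 12.1%; Variant A is higher overall.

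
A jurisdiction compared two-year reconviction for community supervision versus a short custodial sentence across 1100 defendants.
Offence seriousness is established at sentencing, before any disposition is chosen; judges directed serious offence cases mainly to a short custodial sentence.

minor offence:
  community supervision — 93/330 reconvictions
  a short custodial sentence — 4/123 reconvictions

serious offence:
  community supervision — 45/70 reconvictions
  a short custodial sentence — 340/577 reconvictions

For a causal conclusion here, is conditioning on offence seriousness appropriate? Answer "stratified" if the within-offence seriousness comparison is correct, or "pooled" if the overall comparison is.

stratified

The imbalance in offence seriousness arose from how defendants were allocated, not from anything the disposition did; and offence seriousness independently affects the outcome. The pooled gap is confounded — condition on offence seriousness.
Within each level — minor offence: 28.2% vs 3.3%; serious offence: 64.3% vs 58.9% — a short custodial sentence is lower every time.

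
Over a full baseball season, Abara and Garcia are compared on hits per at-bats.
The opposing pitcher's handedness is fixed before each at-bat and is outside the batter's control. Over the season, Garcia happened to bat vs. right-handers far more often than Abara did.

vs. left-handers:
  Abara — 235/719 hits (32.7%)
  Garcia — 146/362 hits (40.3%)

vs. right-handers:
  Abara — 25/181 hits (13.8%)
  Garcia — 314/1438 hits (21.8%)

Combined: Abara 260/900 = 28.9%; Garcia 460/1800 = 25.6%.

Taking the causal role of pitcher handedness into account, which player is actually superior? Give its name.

Garcia

The stratified and pooled comparisons disagree (Garcia wins within each pitcher handedness; Abara wins overall), so the answer turns on the causal role of pitcher handedness.
The imbalance in pitcher handedness arose from how at-bats were allocated, not from anything the player did; and pitcher handedness independently affects the outcome. The pooled gap is confounded — condition on pitcher handedness.
Within each level — vs. left-handers: 32.7% vs 40.3%; vs. right-handers: 13.8% vs 21.8% — Garcia is higher every time.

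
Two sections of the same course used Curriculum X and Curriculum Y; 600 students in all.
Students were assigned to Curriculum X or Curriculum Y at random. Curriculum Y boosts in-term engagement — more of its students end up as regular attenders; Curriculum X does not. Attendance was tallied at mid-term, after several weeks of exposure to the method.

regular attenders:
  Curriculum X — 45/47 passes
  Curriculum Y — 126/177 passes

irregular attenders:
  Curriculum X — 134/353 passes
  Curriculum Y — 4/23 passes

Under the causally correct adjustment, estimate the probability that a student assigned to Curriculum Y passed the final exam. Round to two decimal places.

Mid-term attendance lies on the pathway teaching method → mid-term attendance → outcome, so adjusting for it blocks the indirect effect. For the total causal effect of teaching method, use the unadjusted pooled rates.
So P(outcome | do(Curriculum Y)) is just the pooled rate for Curriculum Y: 130/200 = 0.650.

0.65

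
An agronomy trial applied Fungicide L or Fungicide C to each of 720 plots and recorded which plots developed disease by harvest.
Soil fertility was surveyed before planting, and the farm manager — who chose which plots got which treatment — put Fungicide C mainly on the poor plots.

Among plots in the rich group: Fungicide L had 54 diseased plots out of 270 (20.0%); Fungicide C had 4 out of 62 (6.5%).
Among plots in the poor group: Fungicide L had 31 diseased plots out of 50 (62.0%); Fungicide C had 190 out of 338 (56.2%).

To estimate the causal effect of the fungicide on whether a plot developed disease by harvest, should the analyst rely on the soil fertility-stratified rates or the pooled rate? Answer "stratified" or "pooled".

Nothing the fungicide does changes soil fertility; the imbalance is an allocation artefact. With soil fertility also predicting the outcome, the pooled figure is confounded, and the within-stratum comparison is the causal one.
Within each level — rich: 20.0% vs 6.5%; poor: 62.0% vs 56.2% — Fungicide C is lower every time.

stratified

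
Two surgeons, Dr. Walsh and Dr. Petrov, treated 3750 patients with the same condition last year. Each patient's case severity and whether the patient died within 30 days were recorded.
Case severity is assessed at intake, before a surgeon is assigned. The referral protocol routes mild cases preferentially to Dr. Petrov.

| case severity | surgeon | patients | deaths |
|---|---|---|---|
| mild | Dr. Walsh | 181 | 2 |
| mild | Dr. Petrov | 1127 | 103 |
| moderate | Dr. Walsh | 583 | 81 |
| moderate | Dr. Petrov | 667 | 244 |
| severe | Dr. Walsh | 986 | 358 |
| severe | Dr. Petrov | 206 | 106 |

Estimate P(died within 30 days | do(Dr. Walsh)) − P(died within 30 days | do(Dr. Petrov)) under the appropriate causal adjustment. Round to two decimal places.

Dr. Walsh is lower inside every case severity stratum but Dr. Petrov is lower in aggregate. Whether to stratify depends on how case severity relates to the surgeon.
Case severity differs across surgeons for reasons unrelated to any effect of the surgeon itself, and it separately predicts the outcome — a classic confounder. We must compare within case severity levels.
Adjusting over the population distribution of case severity: 0.349·(0.011−0.091) + 0.333·(0.139−0.366) + 0.318·(0.363−0.515) = -0.152.

-0.15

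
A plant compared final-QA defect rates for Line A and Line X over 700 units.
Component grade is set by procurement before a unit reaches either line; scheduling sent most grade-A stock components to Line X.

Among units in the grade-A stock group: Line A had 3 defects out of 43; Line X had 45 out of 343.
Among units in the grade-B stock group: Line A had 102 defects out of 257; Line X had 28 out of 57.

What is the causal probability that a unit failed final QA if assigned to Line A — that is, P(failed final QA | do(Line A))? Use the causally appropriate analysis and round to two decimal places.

The stratified and pooled comparisons disagree (Line A wins within each component grade; Line X wins overall), so the answer turns on the causal role of component grade.
The imbalance in component grade arose from how units were allocated, not from anything the line did; and component grade independently affects the outcome. The pooled gap is confounded — condition on component grade.
Standardising Line A to the population component grade mix: 0.551·3/43 + 0.449·102/257 = 0.217.

0.22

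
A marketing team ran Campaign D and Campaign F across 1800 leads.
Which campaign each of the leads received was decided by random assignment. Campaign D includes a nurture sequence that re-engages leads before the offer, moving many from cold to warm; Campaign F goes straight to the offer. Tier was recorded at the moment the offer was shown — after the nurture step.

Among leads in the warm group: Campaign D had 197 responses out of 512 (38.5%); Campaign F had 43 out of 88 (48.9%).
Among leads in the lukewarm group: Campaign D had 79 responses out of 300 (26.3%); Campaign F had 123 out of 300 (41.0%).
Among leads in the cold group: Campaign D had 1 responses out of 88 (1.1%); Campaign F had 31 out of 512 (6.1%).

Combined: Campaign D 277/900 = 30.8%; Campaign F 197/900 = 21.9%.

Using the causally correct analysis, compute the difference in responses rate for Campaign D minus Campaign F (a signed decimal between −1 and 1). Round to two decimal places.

Campaign F is higher inside every engagement tier stratum but Campaign D is higher in aggregate. Whether to stratify depends on how engagement tier relates to the campaign.
Engagement tier lies on the pathway campaign → engagement tier → outcome, so adjusting for it blocks the indirect effect. For the total causal effect of campaign, use the unadjusted pooled rates.
The causal difference is the pooled difference: 0.308 − 0.219 = +0.089.

+0.09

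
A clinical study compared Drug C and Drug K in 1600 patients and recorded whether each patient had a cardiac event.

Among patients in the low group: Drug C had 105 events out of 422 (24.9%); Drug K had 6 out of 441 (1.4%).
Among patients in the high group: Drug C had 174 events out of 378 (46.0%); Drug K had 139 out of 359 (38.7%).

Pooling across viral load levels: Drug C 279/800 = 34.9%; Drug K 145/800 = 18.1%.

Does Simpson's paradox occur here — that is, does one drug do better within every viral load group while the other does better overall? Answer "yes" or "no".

Within each viral load level (low 24.9% vs 1.4%; high 46.0% vs 38.7%), Drug K has the lower rate every time. Pooled: 34.9% vs 18.1% — Drug K has the lower rate overall. They agree.

no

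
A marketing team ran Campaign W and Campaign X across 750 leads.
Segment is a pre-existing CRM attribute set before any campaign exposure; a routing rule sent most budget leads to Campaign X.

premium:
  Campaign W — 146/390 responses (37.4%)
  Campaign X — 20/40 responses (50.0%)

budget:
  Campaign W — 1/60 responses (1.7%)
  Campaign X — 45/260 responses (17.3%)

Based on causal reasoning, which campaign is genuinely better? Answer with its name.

The stratified and pooled comparisons disagree (Campaign X wins within each customer segment; Campaign W wins overall), so the answer turns on the causal role of customer segment.
Since customer segment is a pre-existing factor (not a product of the campaign) and it affects the outcome on its own, it is a confounder. The stratified rates, not the pooled rate, identify the causal effect.
Within each level — premium: 37.4% vs 50.0%; budget: 1.7% vs 17.3% — Campaign X is higher every time.

Campaign X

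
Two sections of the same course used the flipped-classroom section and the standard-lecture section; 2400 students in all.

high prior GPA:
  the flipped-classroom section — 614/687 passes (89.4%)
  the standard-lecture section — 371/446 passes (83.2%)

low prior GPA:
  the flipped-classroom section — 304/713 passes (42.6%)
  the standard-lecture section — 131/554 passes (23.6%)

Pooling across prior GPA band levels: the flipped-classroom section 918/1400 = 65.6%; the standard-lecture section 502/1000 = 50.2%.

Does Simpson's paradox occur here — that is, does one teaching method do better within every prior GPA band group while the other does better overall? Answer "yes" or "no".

Within each prior GPA band level (high prior GPA 89.4% vs 83.2%; low prior GPA 42.6% vs 23.6%), the flipped-classroom section has the higher rate every time. Pooled: 65.6% vs 50.2% — the flipped-classroom section has the higher rate overall. They agree.

no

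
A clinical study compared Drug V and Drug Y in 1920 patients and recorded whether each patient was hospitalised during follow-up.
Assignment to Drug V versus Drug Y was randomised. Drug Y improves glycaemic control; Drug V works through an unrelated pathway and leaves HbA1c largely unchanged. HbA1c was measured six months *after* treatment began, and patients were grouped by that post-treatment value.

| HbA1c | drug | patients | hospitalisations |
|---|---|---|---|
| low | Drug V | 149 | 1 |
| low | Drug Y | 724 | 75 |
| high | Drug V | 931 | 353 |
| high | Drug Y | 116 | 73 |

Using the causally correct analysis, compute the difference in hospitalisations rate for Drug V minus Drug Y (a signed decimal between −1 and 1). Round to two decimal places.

Drug V is lower inside every HbA1c stratum but Drug Y is lower in aggregate. Whether to stratify depends on how HbA1c relates to the drug.
HbA1c here is a post-treatment variable shaped by the drug; conditioning on it would introduce bias rather than remove it. The overall comparison is the causal one.
The causal difference is the pooled difference: 0.328 − 0.176 = +0.152.

+0.15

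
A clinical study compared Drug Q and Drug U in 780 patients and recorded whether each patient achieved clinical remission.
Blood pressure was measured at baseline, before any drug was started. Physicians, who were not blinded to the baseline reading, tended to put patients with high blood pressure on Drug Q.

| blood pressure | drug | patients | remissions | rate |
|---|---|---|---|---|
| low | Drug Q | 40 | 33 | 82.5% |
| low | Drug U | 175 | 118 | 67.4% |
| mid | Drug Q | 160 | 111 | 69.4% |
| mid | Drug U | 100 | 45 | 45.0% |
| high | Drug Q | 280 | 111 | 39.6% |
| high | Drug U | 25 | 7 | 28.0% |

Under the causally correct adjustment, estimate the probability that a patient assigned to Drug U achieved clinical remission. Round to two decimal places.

0.45

Within every blood pressure level Drug Q has the higher rate, yet pooled Drug U does — Simpson's reversal.
Here blood pressure is a common cause — it drives both which drug a case falls under and the outcome. The crude comparison mixes populations; the stratum-specific rates are the causally relevant ones.
Standardising Drug U to the population blood pressure mix: 0.276·118/175 + 0.333·45/100 + 0.391·7/25 = 0.445.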